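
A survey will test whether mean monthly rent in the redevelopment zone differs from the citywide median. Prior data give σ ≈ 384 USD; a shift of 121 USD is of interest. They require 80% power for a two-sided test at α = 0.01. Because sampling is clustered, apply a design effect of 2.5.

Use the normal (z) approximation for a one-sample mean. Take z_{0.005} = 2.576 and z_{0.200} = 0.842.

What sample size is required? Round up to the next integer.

n = (z_{α/2} + z_β)² · σ² / δ²
  = (2.576 + 0.842)² · 384² / 121²
  = 11.6827 · 147456 / 14641
  = 117.66
Design effect: 2.5 × 117.66 = 294.15.
Round up → n = 295.

n = 295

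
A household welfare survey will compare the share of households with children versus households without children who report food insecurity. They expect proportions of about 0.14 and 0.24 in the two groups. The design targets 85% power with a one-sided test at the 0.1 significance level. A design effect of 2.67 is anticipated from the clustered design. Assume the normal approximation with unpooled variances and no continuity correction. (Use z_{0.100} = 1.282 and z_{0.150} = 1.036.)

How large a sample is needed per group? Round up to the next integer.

n = (z_α + z_β)² · [p₁(1−p₁) + p₂(1−p₂)] / (p₁ − p₂)²
  = (1.282 + 1.036)² · (0.14·0.86 + 0.24·0.76) / (-0.10)²
  = (2.318)² · (0.1204 + 0.1824) / 0.0100
  = 5.3731 · 0.3028 / 0.0100
  = 162.70
Design effect: 2.67 × 162.70 = 434.40.
Round up → n = 435 per group.

n = 435 per group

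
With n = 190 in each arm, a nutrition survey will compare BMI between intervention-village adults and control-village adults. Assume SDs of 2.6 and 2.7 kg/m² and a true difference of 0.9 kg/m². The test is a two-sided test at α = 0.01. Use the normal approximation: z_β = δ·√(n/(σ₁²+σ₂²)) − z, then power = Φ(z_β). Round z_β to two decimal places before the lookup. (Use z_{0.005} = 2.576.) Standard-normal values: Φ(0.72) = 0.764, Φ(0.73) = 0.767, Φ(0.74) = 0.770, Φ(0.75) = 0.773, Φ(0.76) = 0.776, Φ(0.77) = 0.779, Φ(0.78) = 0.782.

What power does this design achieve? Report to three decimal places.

z_β = δ·√(n/(σ₁²+σ₂²)) − z_{α/2}
    = 0.9 · √(190/14.05) − 2.576
    = 0.9 · 3.67738 − 2.576
    = 3.3096 − 2.576 = 0.7336 → 0.73
Power = Φ(0.73) = 0.767.

Power ≈ 0.767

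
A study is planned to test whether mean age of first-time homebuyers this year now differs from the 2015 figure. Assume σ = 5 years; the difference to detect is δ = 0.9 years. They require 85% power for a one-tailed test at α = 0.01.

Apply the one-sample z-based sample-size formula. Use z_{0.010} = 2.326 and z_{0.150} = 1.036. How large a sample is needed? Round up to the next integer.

n = (z_α + z_β)² · σ² / δ²
  = (2.326 + 1.036)² · 5² / 0.9²
  = 11.3030 · 25 / 0.81
  = 348.86
Round up → n = 349.

n = 349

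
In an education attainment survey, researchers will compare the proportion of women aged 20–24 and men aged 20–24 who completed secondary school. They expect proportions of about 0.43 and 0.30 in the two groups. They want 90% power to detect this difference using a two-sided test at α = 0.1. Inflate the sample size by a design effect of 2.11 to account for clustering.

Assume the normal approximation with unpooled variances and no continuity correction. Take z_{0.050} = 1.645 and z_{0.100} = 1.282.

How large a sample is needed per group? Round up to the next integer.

n = (z_{α/2} + z_β)² · [p₁(1−p₁) + p₂(1−p₂)] / (p₁ − p₂)²
  = (1.645 + 1.282)² · (0.43·0.57 + 0.30·0.70) / (0.13)²
  = (2.927)² · (0.2451 + 0.2100) / 0.0169
  = 8.5673 · 0.4551 / 0.0169
  = 230.71
Design effect: 2.11 × 230.71 = 486.80.
Round up → n = 487 per group.

n = 487 per group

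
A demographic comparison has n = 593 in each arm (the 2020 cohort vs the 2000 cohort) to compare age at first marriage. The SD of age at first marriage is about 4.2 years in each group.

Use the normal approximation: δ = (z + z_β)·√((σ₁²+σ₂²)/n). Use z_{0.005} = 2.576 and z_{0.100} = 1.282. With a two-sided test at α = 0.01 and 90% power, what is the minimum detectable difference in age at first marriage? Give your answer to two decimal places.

Minimum detectable difference ≈ 0.94 years

δ = (z_{α/2} + z_β) · √((σ₁²+σ₂²)/n)
  = (2.576 + 1.282) · √(35.28/593)
  = 3.858 · √0.05949
  = 3.858 · 0.2439
  = 0.9410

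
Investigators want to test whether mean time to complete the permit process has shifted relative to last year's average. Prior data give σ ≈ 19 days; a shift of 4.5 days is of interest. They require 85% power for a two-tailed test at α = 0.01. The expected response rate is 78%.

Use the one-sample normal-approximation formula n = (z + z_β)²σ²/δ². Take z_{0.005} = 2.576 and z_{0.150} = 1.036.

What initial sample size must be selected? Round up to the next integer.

n = 299

n = (z_{α/2} + z_β)² · σ² / δ²
  = (2.576 + 1.036)² · 19² / 4.5²
  = 13.0465 · 361 / 20.25
  = 232.58
Adjust for 78% response: 232.58 / 0.78 = 298.18.
Round up → n = 299.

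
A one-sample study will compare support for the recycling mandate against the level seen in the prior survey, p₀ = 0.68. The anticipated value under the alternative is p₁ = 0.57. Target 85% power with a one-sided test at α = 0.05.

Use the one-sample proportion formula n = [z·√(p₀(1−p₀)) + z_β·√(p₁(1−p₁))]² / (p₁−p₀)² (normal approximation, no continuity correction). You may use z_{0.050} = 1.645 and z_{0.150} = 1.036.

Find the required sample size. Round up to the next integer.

n = [z_α·√(p₀q₀) + z_β·√(p₁q₁)]² / (p₁ − p₀)²
  = [1.645·√(0.68·0.32) + 1.036·√(0.57·0.43)]² / (-0.11)²
  = [1.645·0.4665 + 1.036·0.4951]² / 0.0121
  = [1.2803]² / 0.0121
  = 135.46
Round up → n = 136.

n = 136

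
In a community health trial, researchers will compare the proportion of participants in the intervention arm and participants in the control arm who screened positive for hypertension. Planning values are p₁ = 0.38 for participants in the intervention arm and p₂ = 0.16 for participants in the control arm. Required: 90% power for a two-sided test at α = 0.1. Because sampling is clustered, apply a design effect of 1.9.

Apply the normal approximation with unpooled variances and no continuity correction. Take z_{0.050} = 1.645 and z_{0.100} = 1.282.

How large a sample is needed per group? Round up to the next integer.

n = (z_{α/2} + z_β)² · [p₁(1−p₁) + p₂(1−p₂)] / (p₁ − p₂)²
  = (1.645 + 1.282)² · (0.38·0.62 + 0.16·0.84) / (0.22)²
  = (2.927)² · (0.2356 + 0.1344) / 0.0484
  = 8.5673 · 0.3700 / 0.0484
  = 65.49
Design effect: 1.9 × 65.49 = 124.44.
Round up → n = 125 per group.

n = 125 per group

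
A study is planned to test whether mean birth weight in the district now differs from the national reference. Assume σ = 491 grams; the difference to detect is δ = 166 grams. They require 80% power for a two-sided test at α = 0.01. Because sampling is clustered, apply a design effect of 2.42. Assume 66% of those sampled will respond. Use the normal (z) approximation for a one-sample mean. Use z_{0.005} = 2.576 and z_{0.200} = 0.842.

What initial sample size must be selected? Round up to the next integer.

n = (z_{α/2} + z_β)² · σ² / δ²
  = (2.576 + 0.842)² · 491² / 166²
  = 11.6827 · 241081 / 27556
  = 102.21
Design effect: 2.42 × 102.21 = 247.35.
Adjust for 66% response: 247.35 / 0.66 = 374.77.
Round up → n = 375.

n = 375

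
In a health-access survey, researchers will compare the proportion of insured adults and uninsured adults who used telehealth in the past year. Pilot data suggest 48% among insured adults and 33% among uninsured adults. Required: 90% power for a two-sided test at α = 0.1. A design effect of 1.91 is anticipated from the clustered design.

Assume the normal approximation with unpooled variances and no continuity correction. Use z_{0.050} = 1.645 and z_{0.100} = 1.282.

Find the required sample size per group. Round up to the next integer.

n = 343 per group

n = (z_{α/2} + z_β)² · [p₁(1−p₁) + p₂(1−p₂)] / (p₁ − p₂)²
  = (1.645 + 1.282)² · (0.48·0.52 + 0.33·0.67) / (0.15)²
  = (2.927)² · (0.2496 + 0.2211) / 0.0225
  = 8.5673 · 0.4707 / 0.0225
  = 179.23
Design effect: 1.91 × 179.23 = 342.33.
Round up → n = 343 per group.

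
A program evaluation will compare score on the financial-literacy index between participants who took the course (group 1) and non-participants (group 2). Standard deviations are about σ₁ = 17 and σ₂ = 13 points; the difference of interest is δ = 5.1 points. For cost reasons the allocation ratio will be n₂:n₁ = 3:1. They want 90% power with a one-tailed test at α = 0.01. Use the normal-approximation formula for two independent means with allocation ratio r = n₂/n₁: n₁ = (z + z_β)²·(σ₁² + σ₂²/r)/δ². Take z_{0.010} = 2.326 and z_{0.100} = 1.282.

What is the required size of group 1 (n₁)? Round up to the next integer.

n₁ = 173

n₁ = (z_α + z_β)² · (σ₁² + σ₂²/r) / δ²
   = (2.326 + 1.282)² · (17² + 13²/3) / 5.1²
   = 13.0177 · (289 + 56.3333) / 26.01
   = 13.0177 · 345.3333 / 26.01
   = 172.83
Round up → n₁ = 173; n₂ = r·n₁ = 3 × 173 = 519.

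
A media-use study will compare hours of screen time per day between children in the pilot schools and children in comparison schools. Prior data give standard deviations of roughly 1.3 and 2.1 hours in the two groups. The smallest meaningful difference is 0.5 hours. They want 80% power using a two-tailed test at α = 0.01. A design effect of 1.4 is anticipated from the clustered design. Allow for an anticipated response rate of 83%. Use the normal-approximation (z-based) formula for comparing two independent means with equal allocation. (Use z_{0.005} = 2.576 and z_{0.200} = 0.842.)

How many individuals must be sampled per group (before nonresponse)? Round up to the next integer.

n = 481 per group

n = (z_{α/2} + z_β)² · (σ₁² + σ₂²) / δ²
  = (2.576 + 0.842)² · (1.3² + 2.1² = 6.1) / 0.5²
  = 11.6827 · 6.1 / 0.25
  = 285.06
Design effect: 1.4 × 285.06 = 399.08.
Adjust for 83% response: 399.08 / 0.83 = 480.82.
Round up → n = 481 per group.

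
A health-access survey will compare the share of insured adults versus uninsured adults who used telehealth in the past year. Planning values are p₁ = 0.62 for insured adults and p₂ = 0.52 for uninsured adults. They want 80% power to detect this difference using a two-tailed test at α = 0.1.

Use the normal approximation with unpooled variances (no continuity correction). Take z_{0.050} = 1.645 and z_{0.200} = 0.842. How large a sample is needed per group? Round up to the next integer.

n = (z_{α/2} + z_β)² · [p₁(1−p₁) + p₂(1−p₂)] / (p₁ − p₂)²
  = (1.645 + 0.842)² · (0.62·0.38 + 0.52·0.48) / (0.10)²
  = (2.487)² · (0.2356 + 0.2496) / 0.0100
  = 6.1852 · 0.4852 / 0.0100
  = 300.10
Round up → n = 301 per group.

n = 301 per group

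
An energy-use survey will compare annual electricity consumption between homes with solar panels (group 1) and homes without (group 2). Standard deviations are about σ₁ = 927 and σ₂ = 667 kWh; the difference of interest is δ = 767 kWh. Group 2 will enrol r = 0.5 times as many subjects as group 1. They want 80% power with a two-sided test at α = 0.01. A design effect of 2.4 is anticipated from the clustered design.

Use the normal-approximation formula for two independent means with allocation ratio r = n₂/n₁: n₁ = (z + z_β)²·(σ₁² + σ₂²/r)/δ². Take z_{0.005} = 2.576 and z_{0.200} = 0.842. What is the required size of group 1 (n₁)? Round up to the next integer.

n₁ = 84

n₁ = (z_{α/2} + z_β)² · (σ₁² + σ₂²/r) / δ²
   = (2.576 + 0.842)² · (927² + 667²/0.5) / 767²
   = 11.6827 · (859329 + 889778) / 588289
   = 11.6827 · 1749107 / 588289
   = 34.74
Design effect: 2.4 × 34.74 = 83.36.
Round up → n₁ = 84; n₂ = r·n₁ = 0.5 × 84 = 42.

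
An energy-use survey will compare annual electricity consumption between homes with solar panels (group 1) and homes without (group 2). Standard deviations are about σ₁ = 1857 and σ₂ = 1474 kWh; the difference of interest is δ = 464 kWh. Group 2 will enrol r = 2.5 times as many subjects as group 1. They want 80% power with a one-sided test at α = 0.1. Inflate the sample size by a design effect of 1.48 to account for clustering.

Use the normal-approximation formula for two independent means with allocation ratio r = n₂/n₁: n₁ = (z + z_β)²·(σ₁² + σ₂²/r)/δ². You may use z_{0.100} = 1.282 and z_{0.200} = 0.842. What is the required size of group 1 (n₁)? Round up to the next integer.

n₁ = (z_α + z_β)² · (σ₁² + σ₂²/r) / δ²
   = (1.282 + 0.842)² · (1857² + 1474²/2.5) / 464²
   = 4.5114 · (3448449 + 869070.4) / 215296
   = 4.5114 · 4317519.4 / 215296
   = 90.47
Design effect: 1.48 × 90.47 = 133.90.
Round up → n₁ = 134; n₂ = r·n₁ = 2.5 × 134 = 335.

n₁ = 134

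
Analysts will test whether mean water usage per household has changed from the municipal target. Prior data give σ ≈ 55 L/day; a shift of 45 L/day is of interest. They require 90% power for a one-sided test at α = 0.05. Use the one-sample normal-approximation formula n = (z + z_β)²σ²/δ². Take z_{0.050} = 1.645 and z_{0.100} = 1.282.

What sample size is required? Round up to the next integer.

n = 13

n = (z_α + z_β)² · σ² / δ²
  = (1.645 + 1.282)² · 55² / 45²
  = 8.5673 · 3025 / 2025
  = 12.80
Round up → n = 13.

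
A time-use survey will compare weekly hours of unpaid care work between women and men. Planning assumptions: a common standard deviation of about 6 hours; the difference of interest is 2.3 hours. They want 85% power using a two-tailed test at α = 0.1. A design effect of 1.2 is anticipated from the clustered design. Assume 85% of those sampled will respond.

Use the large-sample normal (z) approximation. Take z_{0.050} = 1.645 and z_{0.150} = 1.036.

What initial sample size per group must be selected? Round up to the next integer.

n = 139 per group

n = (z_{α/2} + z_β)² · (σ₁² + σ₂²) / δ²
  = (1.645 + 1.036)² · (2·6² = 72) / 2.3²
  = 7.1878 · 72 / 5.29
  = 97.83
Design effect: 1.2 × 97.83 = 117.40.
Adjust for 85% response: 117.40 / 0.85 = 138.11.
Round up → n = 139 per group.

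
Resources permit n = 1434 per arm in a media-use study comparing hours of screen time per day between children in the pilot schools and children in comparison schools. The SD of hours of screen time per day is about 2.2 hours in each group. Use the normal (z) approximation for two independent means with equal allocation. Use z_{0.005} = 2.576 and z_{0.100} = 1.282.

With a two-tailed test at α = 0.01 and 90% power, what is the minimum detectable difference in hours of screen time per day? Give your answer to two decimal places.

δ = (z_{α/2} + z_β) · √((σ₁²+σ₂²)/n)
  = (2.576 + 1.282) · √(9.68/1434)
  = 3.858 · √0.00675
  = 3.858 · 0.0822
  = 0.3170

Minimum detectable difference ≈ 0.32 hours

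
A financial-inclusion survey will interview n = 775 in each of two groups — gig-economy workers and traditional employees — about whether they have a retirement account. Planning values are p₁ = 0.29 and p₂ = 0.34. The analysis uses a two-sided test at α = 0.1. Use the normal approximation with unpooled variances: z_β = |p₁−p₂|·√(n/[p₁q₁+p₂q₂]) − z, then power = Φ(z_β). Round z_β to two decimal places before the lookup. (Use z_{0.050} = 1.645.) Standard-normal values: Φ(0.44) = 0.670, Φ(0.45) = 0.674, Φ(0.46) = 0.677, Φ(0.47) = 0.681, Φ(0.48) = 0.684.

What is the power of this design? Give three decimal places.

Power ≈ 0.684

z_β = |p₁−p₂|·√(n/[p₁q₁+p₂q₂]) − z_{α/2}
    = 0.05 · √(775/0.4303) − 1.645
    = 0.05 · 42.4390 − 1.645
    = 2.1220 − 1.645 = 0.4770 → 0.48
Power = Φ(0.48) = 0.684.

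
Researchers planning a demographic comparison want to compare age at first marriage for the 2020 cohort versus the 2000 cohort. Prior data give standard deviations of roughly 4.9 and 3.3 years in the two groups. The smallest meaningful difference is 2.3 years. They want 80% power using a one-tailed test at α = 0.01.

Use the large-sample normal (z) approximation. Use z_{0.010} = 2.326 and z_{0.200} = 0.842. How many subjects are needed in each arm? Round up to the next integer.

n = 67 per group

n = (z_α + z_β)² · (σ₁² + σ₂²) / δ²
  = (2.326 + 0.842)² · (4.9² + 3.3² = 34.9) / 2.3²
  = 10.0362 · 34.9 / 5.29
  = 66.21
Round up → n = 67 per group.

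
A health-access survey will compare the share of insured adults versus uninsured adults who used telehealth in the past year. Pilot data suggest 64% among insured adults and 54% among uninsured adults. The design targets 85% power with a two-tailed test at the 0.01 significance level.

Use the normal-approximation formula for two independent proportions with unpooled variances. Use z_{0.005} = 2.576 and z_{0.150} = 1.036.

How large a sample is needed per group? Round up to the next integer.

n = (z_{α/2} + z_β)² · [p₁(1−p₁) + p₂(1−p₂)] / (p₁ − p₂)²
  = (2.576 + 1.036)² · (0.64·0.36 + 0.54·0.46) / (0.10)²
  = (3.612)² · (0.2304 + 0.2484) / 0.0100
  = 13.0465 · 0.4788 / 0.0100
  = 624.67
Round up → n = 625 per group.

n = 625 per group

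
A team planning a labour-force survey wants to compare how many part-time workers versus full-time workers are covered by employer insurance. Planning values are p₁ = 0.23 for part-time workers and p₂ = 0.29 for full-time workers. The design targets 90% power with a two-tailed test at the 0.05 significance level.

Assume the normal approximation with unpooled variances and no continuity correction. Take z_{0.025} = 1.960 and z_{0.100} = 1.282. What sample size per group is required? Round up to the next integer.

n = 1119 per group

n = (z_{α/2} + z_β)² · [p₁(1−p₁) + p₂(1−p₂)] / (p₁ − p₂)²
  = (1.960 + 1.282)² · (0.23·0.77 + 0.29·0.71) / (-0.06)²
  = (3.242)² · (0.1771 + 0.2059) / 0.0036
  = 10.5106 · 0.3830 / 0.0036
  = 1118.21
Round up → n = 1119 per group.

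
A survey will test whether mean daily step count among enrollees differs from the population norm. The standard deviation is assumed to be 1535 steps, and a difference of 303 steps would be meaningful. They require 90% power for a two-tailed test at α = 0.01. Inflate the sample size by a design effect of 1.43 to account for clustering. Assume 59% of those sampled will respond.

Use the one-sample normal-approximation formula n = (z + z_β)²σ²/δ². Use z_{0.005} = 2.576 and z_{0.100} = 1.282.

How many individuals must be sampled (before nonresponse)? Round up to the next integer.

n = (z_{α/2} + z_β)² · σ² / δ²
  = (2.576 + 1.282)² · 1535² / 303²
  = 14.8842 · 2356225 / 91809
  = 381.99
Design effect: 1.43 × 381.99 = 546.25.
Adjust for 59% response: 546.25 / 0.59 = 925.85.
Round up → n = 926.

n = 926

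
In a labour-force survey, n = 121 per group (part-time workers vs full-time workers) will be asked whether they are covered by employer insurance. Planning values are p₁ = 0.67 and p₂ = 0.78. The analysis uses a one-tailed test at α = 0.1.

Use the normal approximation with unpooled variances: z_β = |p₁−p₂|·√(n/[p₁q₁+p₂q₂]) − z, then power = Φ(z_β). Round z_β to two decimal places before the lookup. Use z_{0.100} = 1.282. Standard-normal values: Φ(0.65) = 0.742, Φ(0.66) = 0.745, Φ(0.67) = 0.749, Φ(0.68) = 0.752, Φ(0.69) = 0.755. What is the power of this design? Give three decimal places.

Power ≈ 0.742

z_β = |p₁−p₂|·√(n/[p₁q₁+p₂q₂]) − z_α
    = 0.11 · √(121/0.3927) − 1.282
    = 0.11 · 17.5534 − 1.282
    = 1.9309 − 1.282 = 0.6489 → 0.65
Power = Φ(0.65) = 0.742.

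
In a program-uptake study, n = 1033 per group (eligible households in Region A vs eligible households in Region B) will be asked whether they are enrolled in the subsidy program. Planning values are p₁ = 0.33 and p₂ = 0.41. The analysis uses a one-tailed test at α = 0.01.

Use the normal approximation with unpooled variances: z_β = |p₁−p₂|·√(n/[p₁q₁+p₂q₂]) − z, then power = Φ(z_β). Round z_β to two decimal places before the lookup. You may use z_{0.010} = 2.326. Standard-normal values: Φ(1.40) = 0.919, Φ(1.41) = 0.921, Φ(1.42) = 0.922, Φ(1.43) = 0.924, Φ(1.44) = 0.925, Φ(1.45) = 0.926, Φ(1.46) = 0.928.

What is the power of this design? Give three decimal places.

z_β = |p₁−p₂|·√(n/[p₁q₁+p₂q₂]) − z_α
    = 0.08 · √(1033/0.4630) − 2.326
    = 0.08 · 47.2345 − 2.326
    = 3.7788 − 2.326 = 1.4528 → 1.45
Power = Φ(1.45) = 0.926.

Power ≈ 0.926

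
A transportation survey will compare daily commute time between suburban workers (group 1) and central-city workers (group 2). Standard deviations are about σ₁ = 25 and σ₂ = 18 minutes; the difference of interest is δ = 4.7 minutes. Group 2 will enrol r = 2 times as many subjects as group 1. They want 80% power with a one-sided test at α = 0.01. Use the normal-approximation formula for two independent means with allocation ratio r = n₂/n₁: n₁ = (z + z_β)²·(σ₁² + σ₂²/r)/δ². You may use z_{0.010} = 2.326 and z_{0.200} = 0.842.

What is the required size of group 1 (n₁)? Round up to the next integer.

n₁ = (z_α + z_β)² · (σ₁² + σ₂²/r) / δ²
   = (2.326 + 0.842)² · (25² + 18²/2) / 4.7²
   = 10.0362 · (625 + 162) / 22.09
   = 10.0362 · 787 / 22.09
   = 357.56
Round up → n₁ = 358; n₂ = r·n₁ = 2 × 358 = 716.

n₁ = 358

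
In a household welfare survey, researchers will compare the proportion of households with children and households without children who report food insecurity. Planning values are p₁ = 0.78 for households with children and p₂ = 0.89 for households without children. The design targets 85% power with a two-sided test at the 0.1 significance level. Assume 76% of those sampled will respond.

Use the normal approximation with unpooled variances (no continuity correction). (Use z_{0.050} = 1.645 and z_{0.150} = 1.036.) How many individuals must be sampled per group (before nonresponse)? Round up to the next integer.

n = (z_{α/2} + z_β)² · [p₁(1−p₁) + p₂(1−p₂)] / (p₁ − p₂)²
  = (1.645 + 1.036)² · (0.78·0.22 + 0.89·0.11) / (-0.11)²
  = (2.681)² · (0.1716 + 0.0979) / 0.0121
  = 7.1878 · 0.2695 / 0.0121
  = 160.09
Adjust for 76% response: 160.09 / 0.76 = 210.65.
Round up → n = 211 per group.

n = 211 per group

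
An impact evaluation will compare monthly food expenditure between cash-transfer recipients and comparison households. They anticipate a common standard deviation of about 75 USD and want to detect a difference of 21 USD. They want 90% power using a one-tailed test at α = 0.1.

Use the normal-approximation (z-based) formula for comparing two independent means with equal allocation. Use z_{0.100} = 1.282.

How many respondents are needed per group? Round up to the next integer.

n = (z_α + z_β)² · (σ₁² + σ₂²) / δ²
  = (1.282 + 1.282)² · (2·75² = 11250) / 21²
  = 6.5741 · 11250 / 441
  = 167.71
Round up → n = 168 per group.

n = 168 per group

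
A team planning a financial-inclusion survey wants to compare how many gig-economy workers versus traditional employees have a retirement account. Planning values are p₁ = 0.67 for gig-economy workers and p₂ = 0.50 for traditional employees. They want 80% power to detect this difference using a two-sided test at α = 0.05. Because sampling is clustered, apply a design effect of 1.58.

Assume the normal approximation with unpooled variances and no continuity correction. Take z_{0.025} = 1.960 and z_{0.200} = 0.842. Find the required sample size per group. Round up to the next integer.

n = 203 per group

n = (z_{α/2} + z_β)² · [p₁(1−p₁) + p₂(1−p₂)] / (p₁ − p₂)²
  = (1.960 + 0.842)² · (0.67·0.33 + 0.50·0.50) / (0.17)²
  = (2.802)² · (0.2211 + 0.2500) / 0.0289
  = 7.8512 · 0.4711 / 0.0289
  = 127.98
Design effect: 1.58 × 127.98 = 202.21.
Round up → n = 203 per group.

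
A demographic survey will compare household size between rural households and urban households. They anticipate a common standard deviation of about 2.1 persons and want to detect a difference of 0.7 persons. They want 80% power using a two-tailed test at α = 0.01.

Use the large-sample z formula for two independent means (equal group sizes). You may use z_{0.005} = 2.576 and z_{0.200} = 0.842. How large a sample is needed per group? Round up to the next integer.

n = 211 per group

n = (z_{α/2} + z_β)² · (σ₁² + σ₂²) / δ²
  = (2.576 + 0.842)² · (2·2.1² = 8.82) / 0.7²
  = 11.6827 · 8.82 / 0.49
  = 210.29
Round up → n = 211 per group.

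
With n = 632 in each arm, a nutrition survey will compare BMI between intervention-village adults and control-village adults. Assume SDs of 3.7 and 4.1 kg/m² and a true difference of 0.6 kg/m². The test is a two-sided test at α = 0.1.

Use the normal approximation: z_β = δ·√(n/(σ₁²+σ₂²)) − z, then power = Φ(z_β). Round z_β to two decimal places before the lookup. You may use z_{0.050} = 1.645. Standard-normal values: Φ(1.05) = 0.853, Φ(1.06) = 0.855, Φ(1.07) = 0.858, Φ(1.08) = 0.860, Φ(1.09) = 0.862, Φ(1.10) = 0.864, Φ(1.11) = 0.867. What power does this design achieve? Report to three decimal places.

z_β = δ·√(n/(σ₁²+σ₂²)) − z_{α/2}
    = 0.6 · √(632/30.5) − 1.645
    = 0.6 · 4.55207 − 1.645
    = 2.7312 − 1.645 = 1.0862 → 1.09
Power = Φ(1.09) = 0.862.

Power ≈ 0.862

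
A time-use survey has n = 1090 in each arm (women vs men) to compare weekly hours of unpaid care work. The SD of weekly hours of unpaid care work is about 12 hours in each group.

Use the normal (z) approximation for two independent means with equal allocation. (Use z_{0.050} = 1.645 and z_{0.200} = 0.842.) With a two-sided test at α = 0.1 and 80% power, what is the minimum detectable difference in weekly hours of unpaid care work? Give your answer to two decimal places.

δ = (z_{α/2} + z_β) · √((σ₁²+σ₂²)/n)
  = (1.645 + 0.842) · √(288/1090)
  = 2.487 · √0.26422
  = 2.487 · 0.5140
  = 1.2784

Minimum detectable difference ≈ 1.28 hours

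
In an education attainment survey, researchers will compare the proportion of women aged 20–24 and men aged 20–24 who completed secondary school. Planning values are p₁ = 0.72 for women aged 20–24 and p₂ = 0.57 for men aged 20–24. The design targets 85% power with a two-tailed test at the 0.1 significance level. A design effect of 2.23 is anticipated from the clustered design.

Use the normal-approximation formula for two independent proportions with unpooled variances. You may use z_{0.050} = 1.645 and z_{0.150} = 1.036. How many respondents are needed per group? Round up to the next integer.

n = 319 per group

n = (z_{α/2} + z_β)² · [p₁(1−p₁) + p₂(1−p₂)] / (p₁ − p₂)²
  = (1.645 + 1.036)² · (0.72·0.28 + 0.57·0.43) / (0.15)²
  = (2.681)² · (0.2016 + 0.2451) / 0.0225
  = 7.1878 · 0.4467 / 0.0225
  = 142.70
Design effect: 2.23 × 142.70 = 318.22.
Round up → n = 319 per group.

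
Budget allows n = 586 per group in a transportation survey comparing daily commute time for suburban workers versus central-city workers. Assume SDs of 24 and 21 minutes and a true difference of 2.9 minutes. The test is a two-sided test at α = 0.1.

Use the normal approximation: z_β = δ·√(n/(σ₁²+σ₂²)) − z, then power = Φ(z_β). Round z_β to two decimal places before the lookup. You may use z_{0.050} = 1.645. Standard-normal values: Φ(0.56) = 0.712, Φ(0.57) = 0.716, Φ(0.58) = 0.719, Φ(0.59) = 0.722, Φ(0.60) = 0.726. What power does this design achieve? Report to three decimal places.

z_β = δ·√(n/(σ₁²+σ₂²)) − z_{α/2}
    = 2.9 · √(586/1017) − 1.645
    = 2.9 · 0.75908 − 1.645
    = 2.2013 − 1.645 = 0.5563 → 0.56
Power = Φ(0.56) = 0.712.

Power ≈ 0.712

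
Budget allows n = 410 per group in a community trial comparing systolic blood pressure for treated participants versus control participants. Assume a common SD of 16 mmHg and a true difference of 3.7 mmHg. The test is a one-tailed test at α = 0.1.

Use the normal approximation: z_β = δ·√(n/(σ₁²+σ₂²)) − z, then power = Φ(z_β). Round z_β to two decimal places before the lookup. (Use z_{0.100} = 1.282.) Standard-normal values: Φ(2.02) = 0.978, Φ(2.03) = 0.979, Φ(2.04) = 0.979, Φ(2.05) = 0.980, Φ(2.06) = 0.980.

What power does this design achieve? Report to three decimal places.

Power ≈ 0.979

z_β = δ·√(n/(σ₁²+σ₂²)) − z_α
    = 3.7 · √(410/512) − 1.282
    = 3.7 · 0.89486 − 1.282
    = 3.3110 − 1.282 = 2.0290 → 2.03
Power = Φ(2.03) = 0.979.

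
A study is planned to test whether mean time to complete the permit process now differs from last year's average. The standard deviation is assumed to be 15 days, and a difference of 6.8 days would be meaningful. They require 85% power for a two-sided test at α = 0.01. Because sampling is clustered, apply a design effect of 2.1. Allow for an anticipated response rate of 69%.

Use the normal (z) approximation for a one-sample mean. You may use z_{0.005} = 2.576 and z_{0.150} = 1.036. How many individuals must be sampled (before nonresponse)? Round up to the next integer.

n = (z_{α/2} + z_β)² · σ² / δ²
  = (2.576 + 1.036)² · 15² / 6.8²
  = 13.0465 · 225 / 46.24
  = 63.48
Design effect: 2.1 × 63.48 = 133.32.
Adjust for 69% response: 133.32 / 0.69 = 193.21.
Round up → n = 194.

n = 194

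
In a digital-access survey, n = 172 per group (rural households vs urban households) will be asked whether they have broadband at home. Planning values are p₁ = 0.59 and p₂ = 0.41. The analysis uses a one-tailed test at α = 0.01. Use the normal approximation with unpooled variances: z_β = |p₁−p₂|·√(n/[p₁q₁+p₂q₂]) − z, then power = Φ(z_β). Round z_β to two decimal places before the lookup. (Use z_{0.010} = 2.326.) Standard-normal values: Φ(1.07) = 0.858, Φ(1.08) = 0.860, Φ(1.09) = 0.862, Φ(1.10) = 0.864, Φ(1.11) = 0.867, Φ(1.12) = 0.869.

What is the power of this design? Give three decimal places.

z_β = |p₁−p₂|·√(n/[p₁q₁+p₂q₂]) − z_α
    = 0.18 · √(172/0.4838) − 2.326
    = 0.18 · 18.8552 − 2.326
    = 3.3939 − 2.326 = 1.0679 → 1.07
Power = Φ(1.07) = 0.858.

Power ≈ 0.858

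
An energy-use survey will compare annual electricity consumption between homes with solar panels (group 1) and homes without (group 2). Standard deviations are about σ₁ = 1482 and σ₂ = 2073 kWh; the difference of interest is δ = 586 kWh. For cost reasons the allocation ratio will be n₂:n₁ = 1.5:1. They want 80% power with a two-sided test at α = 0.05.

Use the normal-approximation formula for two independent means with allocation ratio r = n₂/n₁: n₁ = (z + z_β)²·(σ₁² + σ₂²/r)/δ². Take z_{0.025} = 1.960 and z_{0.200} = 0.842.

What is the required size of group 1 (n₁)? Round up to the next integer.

n₁ = (z_{α/2} + z_β)² · (σ₁² + σ₂²/r) / δ²
   = (1.960 + 0.842)² · (1482² + 2073²/1.5) / 586²
   = 7.8512 · (2196324 + 2864886) / 343396
   = 7.8512 · 5061210 / 343396
   = 115.72
Round up → n₁ = 116; n₂ = r·n₁ = 1.5 × 116 = 174.

n₁ = 116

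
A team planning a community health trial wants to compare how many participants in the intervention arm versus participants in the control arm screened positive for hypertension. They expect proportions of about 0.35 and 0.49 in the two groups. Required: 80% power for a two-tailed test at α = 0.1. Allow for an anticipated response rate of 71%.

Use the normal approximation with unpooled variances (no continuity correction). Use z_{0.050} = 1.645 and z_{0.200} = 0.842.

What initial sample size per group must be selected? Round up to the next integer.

n = 213 per group

n = (z_{α/2} + z_β)² · [p₁(1−p₁) + p₂(1−p₂)] / (p₁ − p₂)²
  = (1.645 + 0.842)² · (0.35·0.65 + 0.49·0.51) / (-0.14)²
  = (2.487)² · (0.2275 + 0.2499) / 0.0196
  = 6.1852 · 0.4774 / 0.0196
  = 150.65
Adjust for 71% response: 150.65 / 0.71 = 212.19.
Round up → n = 213 per group.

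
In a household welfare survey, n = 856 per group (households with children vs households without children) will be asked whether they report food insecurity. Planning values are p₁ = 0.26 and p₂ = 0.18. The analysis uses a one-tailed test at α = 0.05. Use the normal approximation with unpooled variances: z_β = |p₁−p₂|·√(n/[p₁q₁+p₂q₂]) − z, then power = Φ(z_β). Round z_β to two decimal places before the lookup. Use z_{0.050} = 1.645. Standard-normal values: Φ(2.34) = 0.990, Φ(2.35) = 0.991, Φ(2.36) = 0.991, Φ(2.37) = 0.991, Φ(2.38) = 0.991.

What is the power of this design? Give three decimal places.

Power ≈ 0.991

z_β = |p₁−p₂|·√(n/[p₁q₁+p₂q₂]) − z_α
    = 0.08 · √(856/0.3400) − 1.645
    = 0.08 · 50.1762 − 1.645
    = 4.0141 − 1.645 = 2.3691 → 2.37
Power = Φ(2.37) = 0.991.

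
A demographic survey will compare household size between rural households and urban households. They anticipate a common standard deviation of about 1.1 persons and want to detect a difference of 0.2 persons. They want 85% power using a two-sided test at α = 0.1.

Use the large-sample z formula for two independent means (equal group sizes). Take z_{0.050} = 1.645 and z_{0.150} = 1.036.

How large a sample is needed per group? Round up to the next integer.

n = 435 per group

n = (z_{α/2} + z_β)² · (σ₁² + σ₂²) / δ²
  = (1.645 + 1.036)² · (2·1.1² = 2.42) / 0.2²
  = 7.1878 · 2.42 / 0.04
  = 434.86
Round up → n = 435 per group.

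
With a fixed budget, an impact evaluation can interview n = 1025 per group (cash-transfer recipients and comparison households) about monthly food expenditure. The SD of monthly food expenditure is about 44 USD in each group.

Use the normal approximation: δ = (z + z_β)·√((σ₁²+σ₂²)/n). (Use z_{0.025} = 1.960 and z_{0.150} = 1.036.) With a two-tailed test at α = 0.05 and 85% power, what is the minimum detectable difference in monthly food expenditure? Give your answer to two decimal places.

Minimum detectable difference ≈ 5.82 USD

δ = (z_{α/2} + z_β) · √((σ₁²+σ₂²)/n)
  = (1.960 + 1.036) · √(3872/1025)
  = 2.996 · √3.7776
  = 2.996 · 1.9436
  = 5.8230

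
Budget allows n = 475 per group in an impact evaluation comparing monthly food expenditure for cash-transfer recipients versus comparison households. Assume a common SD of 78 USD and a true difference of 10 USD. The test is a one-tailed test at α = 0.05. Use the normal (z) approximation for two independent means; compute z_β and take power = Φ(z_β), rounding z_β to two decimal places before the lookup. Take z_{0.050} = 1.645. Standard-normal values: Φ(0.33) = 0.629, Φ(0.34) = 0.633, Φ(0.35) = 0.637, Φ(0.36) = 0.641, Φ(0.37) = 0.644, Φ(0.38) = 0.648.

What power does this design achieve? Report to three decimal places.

Power ≈ 0.629

z_β = δ·√(n/(σ₁²+σ₂²)) − z_α
    = 10 · √(475/12168) − 1.645
    = 10 · 0.19758 − 1.645
    = 1.9758 − 1.645 = 0.3308 → 0.33
Power = Φ(0.33) = 0.629.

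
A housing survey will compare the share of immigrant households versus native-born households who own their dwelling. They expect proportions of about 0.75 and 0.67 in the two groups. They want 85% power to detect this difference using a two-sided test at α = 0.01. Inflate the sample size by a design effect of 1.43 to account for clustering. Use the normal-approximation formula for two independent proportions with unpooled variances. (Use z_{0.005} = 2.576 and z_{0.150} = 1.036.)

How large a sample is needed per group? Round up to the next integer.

n = 1192 per group

n = (z_{α/2} + z_β)² · [p₁(1−p₁) + p₂(1−p₂)] / (p₁ − p₂)²
  = (2.576 + 1.036)² · (0.75·0.25 + 0.67·0.33) / (0.08)²
  = (3.612)² · (0.1875 + 0.2211) / 0.0064
  = 13.0465 · 0.4086 / 0.0064
  = 832.94
Design effect: 1.43 × 832.94 = 1191.10.
Round up → n = 1192 per group.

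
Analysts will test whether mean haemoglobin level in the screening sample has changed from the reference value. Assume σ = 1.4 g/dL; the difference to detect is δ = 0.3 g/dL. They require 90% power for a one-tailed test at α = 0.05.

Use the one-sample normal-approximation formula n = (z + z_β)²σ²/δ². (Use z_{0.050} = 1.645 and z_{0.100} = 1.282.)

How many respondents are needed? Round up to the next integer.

n = 187

n = (z_α + z_β)² · σ² / δ²
  = (1.645 + 1.282)² · 1.4² / 0.3²
  = 8.5673 · 1.96 / 0.09
  = 186.58
Round up → n = 187.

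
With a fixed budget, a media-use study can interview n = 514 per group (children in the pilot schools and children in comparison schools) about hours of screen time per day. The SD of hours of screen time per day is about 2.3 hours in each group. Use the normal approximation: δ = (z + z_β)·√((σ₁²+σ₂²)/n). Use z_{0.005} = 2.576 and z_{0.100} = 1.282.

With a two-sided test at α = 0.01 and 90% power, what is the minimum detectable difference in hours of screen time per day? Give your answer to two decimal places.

Minimum detectable difference ≈ 0.55 hours

δ = (z_{α/2} + z_β) · √((σ₁²+σ₂²)/n)
  = (2.576 + 1.282) · √(10.58/514)
  = 3.858 · √0.02058
  = 3.858 · 0.1435
  = 0.5535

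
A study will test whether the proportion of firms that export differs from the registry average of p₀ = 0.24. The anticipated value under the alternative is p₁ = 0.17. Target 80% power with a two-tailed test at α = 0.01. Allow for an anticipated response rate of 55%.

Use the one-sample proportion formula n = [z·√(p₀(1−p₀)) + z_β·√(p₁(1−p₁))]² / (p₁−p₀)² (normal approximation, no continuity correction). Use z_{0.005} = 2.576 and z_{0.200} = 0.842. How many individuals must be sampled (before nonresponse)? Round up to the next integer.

n = [z_{α/2}·√(p₀q₀) + z_β·√(p₁q₁)]² / (p₁ − p₀)²
  = [2.576·√(0.24·0.76) + 0.842·√(0.17·0.83)]² / (-0.07)²
  = [2.576·0.4271 + 0.842·0.3756]² / 0.0049
  = [1.4164]² / 0.0049
  = 409.45
Adjust for 55% response: 409.45 / 0.55 = 744.46.
Round up → n = 745.

n = 745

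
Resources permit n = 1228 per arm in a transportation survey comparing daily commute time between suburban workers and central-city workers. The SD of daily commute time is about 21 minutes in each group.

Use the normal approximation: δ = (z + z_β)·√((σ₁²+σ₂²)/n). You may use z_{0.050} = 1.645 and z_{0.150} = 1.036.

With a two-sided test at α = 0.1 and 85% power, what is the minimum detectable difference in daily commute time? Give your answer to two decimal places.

Minimum detectable difference ≈ 2.27 minutes

δ = (z_{α/2} + z_β) · √((σ₁²+σ₂²)/n)
  = (1.645 + 1.036) · √(882/1228)
  = 2.681 · √0.71824
  = 2.681 · 0.8475
  = 2.2721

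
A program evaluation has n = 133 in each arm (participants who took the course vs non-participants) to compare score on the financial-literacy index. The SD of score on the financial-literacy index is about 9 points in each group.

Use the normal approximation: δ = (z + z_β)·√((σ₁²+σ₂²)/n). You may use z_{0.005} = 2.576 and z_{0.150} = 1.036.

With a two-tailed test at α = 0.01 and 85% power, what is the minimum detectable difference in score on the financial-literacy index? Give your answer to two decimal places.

δ = (z_{α/2} + z_β) · √((σ₁²+σ₂²)/n)
  = (2.576 + 1.036) · √(162/133)
  = 3.612 · √1.218
  = 3.612 · 1.1037
  = 3.9864

Minimum detectable difference ≈ 3.99 points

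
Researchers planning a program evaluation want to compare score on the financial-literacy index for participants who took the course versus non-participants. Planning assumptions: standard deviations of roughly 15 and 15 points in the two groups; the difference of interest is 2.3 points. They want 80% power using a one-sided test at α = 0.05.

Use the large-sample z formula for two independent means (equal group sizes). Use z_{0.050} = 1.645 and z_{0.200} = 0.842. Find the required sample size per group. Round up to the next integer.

n = (z_α + z_β)² · (σ₁² + σ₂²) / δ²
  = (1.645 + 0.842)² · (15² + 15² = 450) / 2.3²
  = 6.1852 · 450 / 5.29
  = 526.15
Round up → n = 527 per group.

n = 527 per group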